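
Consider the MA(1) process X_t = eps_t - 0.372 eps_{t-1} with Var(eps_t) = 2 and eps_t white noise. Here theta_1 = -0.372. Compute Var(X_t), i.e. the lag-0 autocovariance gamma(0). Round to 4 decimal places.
\gamma(0) = 2.2768

For an MA(q) process X_t = eps_t + sum_i theta_i eps_{t-i} with
Var(eps_t) = sigma^2, the variance is
  gamma(0) = sigma^2 * (1 + sum_i theta_i^2).
  sum_i theta_i^2 = (-0.372)^2 = 0.138384.
  gamma(0) = 2 * (1 + 0.138384) = 2 * 1.138384 = 2.276768, which rounds to 2.2768.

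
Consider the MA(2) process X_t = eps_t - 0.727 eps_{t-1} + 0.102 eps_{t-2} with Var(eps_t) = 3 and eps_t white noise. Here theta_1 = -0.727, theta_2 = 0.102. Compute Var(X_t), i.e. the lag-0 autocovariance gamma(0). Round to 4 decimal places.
\gamma(0) = 4.6168

For an MA(q) process X_t = eps_t + sum_i theta_i eps_{t-i} with
Var(eps_t) = sigma^2, the variance is
  gamma(0) = sigma^2 * (1 + sum_i theta_i^2).
  sum_i theta_i^2 = (-0.727)^2 + (0.102)^2 = 0.528529 + 0.010404 = 0.538933.
  gamma(0) = 3 * (1 + 0.538933) = 3 * 1.538933 = 4.616799, which rounds to 4.6168.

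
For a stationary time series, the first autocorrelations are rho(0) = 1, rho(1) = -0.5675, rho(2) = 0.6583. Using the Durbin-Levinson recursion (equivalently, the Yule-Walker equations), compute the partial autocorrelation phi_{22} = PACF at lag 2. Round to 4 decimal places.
\phi_{22} = 0.4960

The PACF at lag k is phi_{kk}, the last component of the solution
to the Yule-Walker system G_k phi = r_k where
  (G_k)_{ij} = rho(|i - j|), (r_k)_i = rho(i), i,j = 1..k.
Equivalently, Durbin-Levinson gives phi_{kk} iteratively:
  phi_{11} = rho(1)
  phi_{kk} = [rho(k) - sum_{j=1..k-1} phi_{k-1,j} rho(k-j)]
            / [1 - sum_{j=1..k-1} phi_{k-1,j} rho(j)],
  phi_{k,j} = phi_{k-1,j} - phi_{kk} phi_{k-1,k-j},  j = 1..k-1.
Step k = 1:
  phi_11 = rho(1) = -0.5675.
Step k = 2:
  phi_22 = [rho(2) - phi_11 rho(1)] / [1 - phi_11 rho(1)] = [0.6583 - (-0.5675)(-0.5675)] / [1 - (-0.5675)(-0.5675)]
         = 0.33624375 / 0.67794375 = 0.496.
Therefore phi_{22} = 0.4960.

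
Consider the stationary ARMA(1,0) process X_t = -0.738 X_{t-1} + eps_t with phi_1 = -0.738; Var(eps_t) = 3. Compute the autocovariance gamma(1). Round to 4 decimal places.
\gamma(1) = -4.8621

Multiply the model equation by X_{t-k} and take expectations. With theta_0 = psi_0 = 1 and psi_j the MA(infinity) weights, this gives
  gamma(k) - sum_i phi_i gamma(k-i) = c_k,
  c_k = sigma^2 * sum_{j=k..q} theta_j psi_{j-k}   (c_k = 0 for k > q),
using gamma(-m) = gamma(m).
Pure AR (q = 0): c_0 = sigma^2 = 3, c_k = 0 for k >= 1.
Equations for k = 0 and k = 1 (AR order 1):
  gamma(0) = phi_1 gamma(1) + c_0
  gamma(1) = phi_1 gamma(0) + c_1
Substituting the second into the first: gamma(0) (1 - phi_1^2) = c_0 + phi_1 c_1, so
  gamma(0) = c_0 / (1 - phi_1^2) = 3 / (1 - (-0.738)^2) = 3 / 0.455356 = 6.588252.
  gamma(1) = phi_1 gamma(0) = (-0.738)(6.588252) = -4.86213.
Therefore gamma(1) = -4.8621 (to 4 decimal places).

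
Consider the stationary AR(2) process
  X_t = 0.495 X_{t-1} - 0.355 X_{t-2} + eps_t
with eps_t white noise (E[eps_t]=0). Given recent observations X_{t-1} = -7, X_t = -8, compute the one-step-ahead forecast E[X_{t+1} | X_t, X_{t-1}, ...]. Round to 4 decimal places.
E[X_{t+1} \mid \mathcal F_t] = -1.4750

For an AR(p) model X_t = c + sum_i phi_i X_{t-i} + eps_t, the
one-step-ahead conditional mean is
  E[X_{t+1} | X_t, ...] = c + sum_i phi_i X_{t+1-i}.
Substitute known values:
  E[X_{t+1} | ...] = (0.495) * (-8) + (-0.355) * (-7)
                   = -1.4750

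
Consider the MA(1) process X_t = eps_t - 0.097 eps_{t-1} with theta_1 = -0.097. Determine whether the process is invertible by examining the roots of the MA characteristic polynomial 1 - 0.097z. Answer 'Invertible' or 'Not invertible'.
\text{Invertible}

The MA(q) characteristic polynomial is P(z) = 1 - 0.097z.
Invertibility requires all roots to lie outside the unit circle, i.e. |z| > 1 for every root.
This is linear in z: 1 + (-0.097) z = 0  =>  z = -1/(-0.097) = 10.309278,  |z| = 10.309278.
Moduli of all roots: 10.3093.
All moduli strictly greater than 1? Yes.
Verdict: Invertible.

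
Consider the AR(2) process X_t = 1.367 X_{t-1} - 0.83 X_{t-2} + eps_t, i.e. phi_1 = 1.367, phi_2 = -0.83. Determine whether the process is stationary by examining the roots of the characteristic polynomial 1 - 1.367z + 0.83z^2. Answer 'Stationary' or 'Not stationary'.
\text{Stationary}

The AR(p) characteristic polynomial is P(z) = 1 - 1.367z + 0.83z^2.
Stationarity requires all roots to lie outside the unit circle, i.e. |z| > 1 for every root.
Set 1 + (-1.367) z + (0.83) z^2 = 0, i.e. a z^2 + b z + c = 0 with a = 0.83, b = -1.367, c = 1.
Discriminant D = b^2 - 4ac = (-1.367)^2 - 4*(0.83)*1 = 1.868689 - (3.32) = -1.451311.
D < 0, so the roots are the complex-conjugate pair z = (-b +/- i sqrt(-D)) / (2a) = 0.8235 +/- 0.7257i.
For a conjugate pair |z|^2 = z * conj(z) = (product of roots) = c/a = 1/(0.83) = 1.204819, so |z| = sqrt(1.204819) = 1.0976 for both roots.
Moduli of all roots: 1.0976, 1.0976.
All moduli strictly greater than 1? Yes.
Verdict: Stationary.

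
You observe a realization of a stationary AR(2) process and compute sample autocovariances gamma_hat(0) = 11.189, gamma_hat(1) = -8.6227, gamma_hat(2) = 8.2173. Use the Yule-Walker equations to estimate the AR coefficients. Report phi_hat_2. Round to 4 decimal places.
\hat\phi_{2} = 0.3460

The Yule-Walker equations for an AR(p) process read, in matrix form,
  Gamma_p phi = r_p,   with   (Gamma_p)_{ij} = gamma(|i - j|),
                       (r_p)_i = gamma(i),   i,j = 1..p.
Substitute the sample gammas (Toeplitz matrix and right-hand side of size 2):
  Gamma_p = [[11.189, -8.6227], [-8.6227, 11.189]]
  r_p     = [-8.6227, 8.2173]
Written out:
  11.189 phi_1 - 8.6227 phi_2 = -8.6227
  -8.6227 phi_1 + 11.189 phi_2 = 8.2173
Solve by Cramer's rule:
  det = gamma(0)^2 - gamma(1)^2 = (11.189)^2 - (-8.6227)^2 = 125.193721 - 74.35095529 = 50.84276571
  phi_hat_1 = [gamma(1) gamma(0) - gamma(1) gamma(2)] / det = [(-8.6227)(11.189) - (-8.6227)(8.2173)] / 50.84276571 = -25.62407759 / 50.84276571 = -0.504
  phi_hat_2 = [gamma(0) gamma(2) - gamma(1)^2] / det = [(11.189)(8.2173) - (-8.6227)^2] / 50.84276571 = 17.59241441 / 50.84276571 = 0.346
So phi_hat = [-0.5040, 0.3460].
Therefore phi_hat_2 = 0.3460.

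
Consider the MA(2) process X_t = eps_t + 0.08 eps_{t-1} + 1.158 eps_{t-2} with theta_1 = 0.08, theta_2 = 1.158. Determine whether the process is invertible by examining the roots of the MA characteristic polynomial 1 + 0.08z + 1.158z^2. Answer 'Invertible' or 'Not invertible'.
\text{Not invertible}

The MA(q) characteristic polynomial is P(z) = 1 + 0.08z + 1.158z^2.
Invertibility requires all roots to lie outside the unit circle, i.e. |z| > 1 for every root.
Set 1 + (0.08) z + (1.158) z^2 = 0, i.e. a z^2 + b z + c = 0 with a = 1.158, b = 0.08, c = 1.
Discriminant D = b^2 - 4ac = (0.08)^2 - 4*(1.158)*1 = 0.0064 - (4.632) = -4.6256.
D < 0, so the roots are the complex-conjugate pair z = (-b +/- i sqrt(-D)) / (2a) = -0.0345 +/- 0.9286i.
For a conjugate pair |z|^2 = z * conj(z) = (product of roots) = c/a = 1/(1.158) = 0.863558, so |z| = sqrt(0.863558) = 0.9293 for both roots.
Moduli of all roots: 0.9293, 0.9293.
All moduli strictly greater than 1? No.
Verdict: Not invertible.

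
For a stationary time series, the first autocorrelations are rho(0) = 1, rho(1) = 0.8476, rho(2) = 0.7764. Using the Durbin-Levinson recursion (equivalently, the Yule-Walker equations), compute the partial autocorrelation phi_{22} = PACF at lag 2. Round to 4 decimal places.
\phi_{22} = 0.2059

The PACF at lag k is phi_{kk}, the last component of the solution
to the Yule-Walker system G_k phi = r_k where
  (G_k)_{ij} = rho(|i - j|), (r_k)_i = rho(i), i,j = 1..k.
Equivalently, Durbin-Levinson gives phi_{kk} iteratively:
  phi_{11} = rho(1)
  phi_{kk} = [rho(k) - sum_{j=1..k-1} phi_{k-1,j} rho(k-j)]
            / [1 - sum_{j=1..k-1} phi_{k-1,j} rho(j)],
  phi_{k,j} = phi_{k-1,j} - phi_{kk} phi_{k-1,k-j},  j = 1..k-1.
Step k = 1:
  phi_11 = rho(1) = 0.8476.
Step k = 2:
  phi_22 = [rho(2) - phi_11 rho(1)] / [1 - phi_11 rho(1)] = [0.7764 - (0.8476)(0.8476)] / [1 - (0.8476)(0.8476)]
         = 0.05797424 / 0.28157424 = 0.2059.
Therefore phi_{22} = 0.2059.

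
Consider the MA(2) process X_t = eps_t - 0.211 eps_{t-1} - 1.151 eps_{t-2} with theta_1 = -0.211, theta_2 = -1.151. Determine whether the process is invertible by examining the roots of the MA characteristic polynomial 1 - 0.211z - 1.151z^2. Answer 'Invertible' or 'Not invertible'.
\text{Not invertible}

The MA(q) characteristic polynomial is P(z) = 1 - 0.211z - 1.151z^2.
Invertibility requires all roots to lie outside the unit circle, i.e. |z| > 1 for every root.
Set 1 + (-0.211) z + (-1.151) z^2 = 0, i.e. a z^2 + b z + c = 0 with a = -1.151, b = -0.211, c = 1.
Discriminant D = b^2 - 4ac = (-0.211)^2 - 4*(-1.151)*1 = 0.044521 - (-4.604) = 4.648521.
D >= 0, so the roots are real: z = (-b +/- sqrt(D)) / (2a) = (0.211 +/- 2.156043) / (-2.302).
  z_1 = (0.211 + 2.156043) / (-2.302) = -1.0283,   |z_1| = 1.0283.
  z_2 = (0.211 - 2.156043) / (-2.302) = 0.8449,   |z_2| = 0.8449.
Moduli of all roots: 1.0283, 0.8449.
All moduli strictly greater than 1? No.
Verdict: Not invertible.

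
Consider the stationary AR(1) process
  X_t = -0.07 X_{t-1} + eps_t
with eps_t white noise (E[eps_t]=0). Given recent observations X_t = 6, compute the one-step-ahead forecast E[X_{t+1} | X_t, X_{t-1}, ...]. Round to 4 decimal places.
E[X_{t+1} \mid \mathcal F_t] = -0.4200

For an AR(p) model X_t = c + sum_i phi_i X_{t-i} + eps_t, the
one-step-ahead conditional mean is
  E[X_{t+1} | X_t, ...] = c + sum_i phi_i X_{t+1-i}.
Substitute known values:
  E[X_{t+1} | ...] = (-0.07) * (6)
                   = -0.4200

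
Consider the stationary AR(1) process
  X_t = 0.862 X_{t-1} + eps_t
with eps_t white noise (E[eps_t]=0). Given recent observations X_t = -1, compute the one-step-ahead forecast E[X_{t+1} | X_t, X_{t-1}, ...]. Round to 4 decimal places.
E[X_{t+1} \mid \mathcal F_t] = -0.8620

For an AR(p) model X_t = c + sum_i phi_i X_{t-i} + eps_t, the
one-step-ahead conditional mean is
  E[X_{t+1} | X_t, ...] = c + sum_i phi_i X_{t+1-i}.
Substitute known values:
  E[X_{t+1} | ...] = (0.862) * (-1)
                   = -0.8620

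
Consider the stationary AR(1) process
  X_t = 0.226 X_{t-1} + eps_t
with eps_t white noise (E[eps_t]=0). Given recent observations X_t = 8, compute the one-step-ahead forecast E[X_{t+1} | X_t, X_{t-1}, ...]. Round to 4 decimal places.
E[X_{t+1} \mid \mathcal F_t] = 1.8080

For an AR(p) model X_t = c + sum_i phi_i X_{t-i} + eps_t, the
one-step-ahead conditional mean is
  E[X_{t+1} | X_t, ...] = c + sum_i phi_i X_{t+1-i}.
Substitute known values:
  E[X_{t+1} | ...] = (0.226) * (8)
                   = 1.8080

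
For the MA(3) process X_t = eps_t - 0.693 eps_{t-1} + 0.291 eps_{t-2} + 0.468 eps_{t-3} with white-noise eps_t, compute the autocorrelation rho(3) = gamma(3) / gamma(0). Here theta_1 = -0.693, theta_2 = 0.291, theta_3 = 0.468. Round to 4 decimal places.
\rho(3) = 0.2623

For an MA(q) process with theta_0 = 1, the autocovariance is
  gamma(k) = sigma^2 * sum_{i=0..q-k} theta_i * theta_{i+k},
and rho(k) = gamma(k) / gamma(0). Sigma^2 cancels.
  numerator   = (1)*(0.468) = 0.468.
  denominator = (1)^2 + (-0.693)^2 + (0.291)^2 + (0.468)^2 = 1.783954.
  rho(3) = 0.468 / 1.783954 = 0.2623.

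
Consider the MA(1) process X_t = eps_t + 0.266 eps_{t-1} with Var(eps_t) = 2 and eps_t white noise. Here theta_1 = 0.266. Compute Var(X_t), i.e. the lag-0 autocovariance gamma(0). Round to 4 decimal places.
\gamma(0) = 2.1415

For an MA(q) process X_t = eps_t + sum_i theta_i eps_{t-i} with
Var(eps_t) = sigma^2, the variance is
  gamma(0) = sigma^2 * (1 + sum_i theta_i^2).
  sum_i theta_i^2 = (0.266)^2 = 0.070756.
  gamma(0) = 2 * (1 + 0.070756) = 2 * 1.070756 = 2.141512, which rounds to 2.1415.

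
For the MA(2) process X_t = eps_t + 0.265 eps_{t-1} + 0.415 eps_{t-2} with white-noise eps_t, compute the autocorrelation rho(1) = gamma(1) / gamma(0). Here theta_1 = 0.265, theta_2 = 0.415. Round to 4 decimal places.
\rho(1) = 0.3018

For an MA(q) process with theta_0 = 1, the autocovariance is
  gamma(k) = sigma^2 * sum_{i=0..q-k} theta_i * theta_{i+k},
and rho(k) = gamma(k) / gamma(0). Sigma^2 cancels.
  numerator   = (1)*(0.265) + (0.265)*(0.415) = 0.374975.
  denominator = (1)^2 + (0.265)^2 + (0.415)^2 = 1.24245.
  rho(1) = 0.374975 / 1.24245 = 0.3018.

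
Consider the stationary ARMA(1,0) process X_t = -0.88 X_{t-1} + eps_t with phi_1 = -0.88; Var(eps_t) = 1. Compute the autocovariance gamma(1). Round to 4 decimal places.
\gamma(1) = -3.9007

Multiply the model equation by X_{t-k} and take expectations. With theta_0 = psi_0 = 1 and psi_j the MA(infinity) weights, this gives
  gamma(k) - sum_i phi_i gamma(k-i) = c_k,
  c_k = sigma^2 * sum_{j=k..q} theta_j psi_{j-k}   (c_k = 0 for k > q),
using gamma(-m) = gamma(m).
Pure AR (q = 0): c_0 = sigma^2 = 1, c_k = 0 for k >= 1.
Equations for k = 0 and k = 1 (AR order 1):
  gamma(0) = phi_1 gamma(1) + c_0
  gamma(1) = phi_1 gamma(0) + c_1
Substituting the second into the first: gamma(0) (1 - phi_1^2) = c_0 + phi_1 c_1, so
  gamma(0) = c_0 / (1 - phi_1^2) = 1 / (1 - (-0.88)^2) = 1 / 0.2256 = 4.432624.
  gamma(1) = phi_1 gamma(0) = (-0.88)(4.432624) = -3.900709.
Therefore gamma(1) = -3.9007 (to 4 decimal places).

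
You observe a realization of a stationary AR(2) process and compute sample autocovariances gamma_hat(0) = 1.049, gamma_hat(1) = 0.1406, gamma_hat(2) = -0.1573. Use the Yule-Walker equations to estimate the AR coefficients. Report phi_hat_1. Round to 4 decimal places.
\hat\phi_{1} = 0.1570

The Yule-Walker equations for an AR(p) process read, in matrix form,
  Gamma_p phi = r_p,   with   (Gamma_p)_{ij} = gamma(|i - j|),
                       (r_p)_i = gamma(i),   i,j = 1..p.
Substitute the sample gammas (Toeplitz matrix and right-hand side of size 2):
  Gamma_p = [[1.049, 0.1406], [0.1406, 1.049]]
  r_p     = [0.1406, -0.1573]
Written out:
  1.049 phi_1 + 0.1406 phi_2 = 0.1406
  0.1406 phi_1 + 1.049 phi_2 = -0.1573
Solve by Cramer's rule:
  det = gamma(0)^2 - gamma(1)^2 = (1.049)^2 - (0.1406)^2 = 1.100401 - 0.01976836 = 1.08063264
  phi_hat_1 = [gamma(1) gamma(0) - gamma(1) gamma(2)] / det = [(0.1406)(1.049) - (0.1406)(-0.1573)] / 1.08063264 = 0.16960578 / 1.08063264 = 0.157
  phi_hat_2 = [gamma(0) gamma(2) - gamma(1)^2] / det = [(1.049)(-0.1573) - (0.1406)^2] / 1.08063264 = -0.18477606 / 1.08063264 = -0.171
So phi_hat = [0.1570, -0.1710].
Therefore phi_hat_1 = 0.1570.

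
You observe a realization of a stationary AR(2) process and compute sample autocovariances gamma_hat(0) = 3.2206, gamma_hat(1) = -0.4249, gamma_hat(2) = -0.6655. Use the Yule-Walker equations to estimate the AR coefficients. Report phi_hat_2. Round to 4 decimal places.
\hat\phi_{2} = -0.2280

The Yule-Walker equations for an AR(p) process read, in matrix form,
  Gamma_p phi = r_p,   with   (Gamma_p)_{ij} = gamma(|i - j|),
                       (r_p)_i = gamma(i),   i,j = 1..p.
Substitute the sample gammas (Toeplitz matrix and right-hand side of size 2):
  Gamma_p = [[3.2206, -0.4249], [-0.4249, 3.2206]]
  r_p     = [-0.4249, -0.6655]
Written out:
  3.2206 phi_1 - 0.4249 phi_2 = -0.4249
  -0.4249 phi_1 + 3.2206 phi_2 = -0.6655
Solve by Cramer's rule:
  det = gamma(0)^2 - gamma(1)^2 = (3.2206)^2 - (-0.4249)^2 = 10.37226436 - 0.18054001 = 10.19172435
  phi_hat_1 = [gamma(1) gamma(0) - gamma(1) gamma(2)] / det = [(-0.4249)(3.2206) - (-0.4249)(-0.6655)] / 10.19172435 = -1.65120389 / 10.19172435 = -0.162
  phi_hat_2 = [gamma(0) gamma(2) - gamma(1)^2] / det = [(3.2206)(-0.6655) - (-0.4249)^2] / 10.19172435 = -2.32384931 / 10.19172435 = -0.228
So phi_hat = [-0.1620, -0.2280].
Therefore phi_hat_2 = -0.2280.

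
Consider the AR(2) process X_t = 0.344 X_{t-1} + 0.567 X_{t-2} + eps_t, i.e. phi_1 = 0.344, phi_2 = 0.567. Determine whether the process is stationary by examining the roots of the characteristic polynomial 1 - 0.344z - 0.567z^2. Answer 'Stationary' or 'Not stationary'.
\text{Stationary}

The AR(p) characteristic polynomial is P(z) = 1 - 0.344z - 0.567z^2.
Stationarity requires all roots to lie outside the unit circle, i.e. |z| > 1 for every root.
Set 1 + (-0.344) z + (-0.567) z^2 = 0, i.e. a z^2 + b z + c = 0 with a = -0.567, b = -0.344, c = 1.
Discriminant D = b^2 - 4ac = (-0.344)^2 - 4*(-0.567)*1 = 0.118336 - (-2.268) = 2.386336.
D >= 0, so the roots are real: z = (-b +/- sqrt(D)) / (2a) = (0.344 +/- 1.544777) / (-1.134).
  z_1 = (0.344 + 1.544777) / (-1.134) = -1.6656,   |z_1| = 1.6656.
  z_2 = (0.344 - 1.544777) / (-1.134) = 1.0589,   |z_2| = 1.0589.
Moduli of all roots: 1.6656, 1.0589.
All moduli strictly greater than 1? Yes.
Verdict: Stationary.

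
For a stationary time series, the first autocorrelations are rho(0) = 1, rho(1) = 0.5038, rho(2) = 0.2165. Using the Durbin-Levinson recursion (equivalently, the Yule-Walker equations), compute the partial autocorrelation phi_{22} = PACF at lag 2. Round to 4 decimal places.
\phi_{22} = -0.0500

The PACF at lag k is phi_{kk}, the last component of the solution
to the Yule-Walker system G_k phi = r_k where
  (G_k)_{ij} = rho(|i - j|), (r_k)_i = rho(i), i,j = 1..k.
Equivalently, Durbin-Levinson gives phi_{kk} iteratively:
  phi_{11} = rho(1)
  phi_{kk} = [rho(k) - sum_{j=1..k-1} phi_{k-1,j} rho(k-j)]
            / [1 - sum_{j=1..k-1} phi_{k-1,j} rho(j)],
  phi_{k,j} = phi_{k-1,j} - phi_{kk} phi_{k-1,k-j},  j = 1..k-1.
Step k = 1:
  phi_11 = rho(1) = 0.5038.
Step k = 2:
  phi_22 = [rho(2) - phi_11 rho(1)] / [1 - phi_11 rho(1)] = [0.2165 - (0.5038)(0.5038)] / [1 - (0.5038)(0.5038)]
         = -0.03731444 / 0.74618556 = -0.05.
Therefore phi_{22} = -0.0500.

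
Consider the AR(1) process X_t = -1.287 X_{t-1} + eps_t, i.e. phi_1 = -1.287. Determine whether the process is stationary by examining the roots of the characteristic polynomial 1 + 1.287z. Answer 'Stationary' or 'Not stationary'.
\text{Not stationary}

The AR(p) characteristic polynomial is P(z) = 1 + 1.287z.
Stationarity requires all roots to lie outside the unit circle, i.e. |z| > 1 for every root.
This is linear in z: 1 + (1.287) z = 0  =>  z = -1/(1.287) = -0.777001,  |z| = 0.777001.
Moduli of all roots: 0.7770.
All moduli strictly greater than 1? No.
Verdict: Not stationary.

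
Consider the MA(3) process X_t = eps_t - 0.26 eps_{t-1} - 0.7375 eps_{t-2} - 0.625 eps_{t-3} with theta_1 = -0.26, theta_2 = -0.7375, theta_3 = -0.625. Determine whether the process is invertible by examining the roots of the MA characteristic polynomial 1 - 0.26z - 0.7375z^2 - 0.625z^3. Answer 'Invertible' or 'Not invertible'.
\text{Not invertible}

The MA(q) characteristic polynomial is P(z) = 1 - 0.26z - 0.7375z^2 - 0.625z^3.
Invertibility requires all roots to lie outside the unit circle, i.e. |z| > 1 for every root.
Degree 3: look for a simple real root z0 first, then factor out (1 - z/z0) and solve the remaining quadratic.
Testing z0 = 0.8: P(0.8) = 1 + (-0.26)(0.8) + (-0.7375)(0.8)^2 + (-0.625)(0.8)^3
  = 1 + (-0.208) + (-0.472) + (-0.32) = 0.  So z_0 = 0.8 is a root, |z_0| = 0.8.
Divide out the factor (1 - 1.25 z) = (1 - z/z0) (since 1/z0 = 1.25):
  P(z) = (1 - 1.25 z)(1 + (0.99) z + (0.5) z^2)
  [check: z-coef 0.99 - (1.25) = -0.26; z^2-coef 0.5 - (1.25)(0.99) = -0.7375; z^3-coef -(1.25)(0.5) = -0.625.]
Remaining roots from the quadratic factor 1 + (0.99) z + (0.5) z^2:
  Set 1 + (0.99) z + (0.5) z^2 = 0, i.e. a z^2 + b z + c = 0 with a = 0.5, b = 0.99, c = 1.
  Discriminant D = b^2 - 4ac = (0.99)^2 - 4*(0.5)*1 = 0.9801 - (2) = -1.0199.
  D < 0, so the roots are the complex-conjugate pair z = (-b +/- i sqrt(-D)) / (2a) = -0.99 +/- 1.0099i.
  For a conjugate pair |z|^2 = z * conj(z) = (product of roots) = c/a = 1/(0.5) = 2, so |z| = sqrt(2) = 1.4142 for both roots.
Moduli of all roots: 0.8000, 1.4142, 1.4142.
All moduli strictly greater than 1? No.
Verdict: Not invertible.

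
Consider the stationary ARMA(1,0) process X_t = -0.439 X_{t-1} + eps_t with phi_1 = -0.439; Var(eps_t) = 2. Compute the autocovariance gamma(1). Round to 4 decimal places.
\gamma(1) = -1.0876

Multiply the model equation by X_{t-k} and take expectations. With theta_0 = psi_0 = 1 and psi_j the MA(infinity) weights, this gives
  gamma(k) - sum_i phi_i gamma(k-i) = c_k,
  c_k = sigma^2 * sum_{j=k..q} theta_j psi_{j-k}   (c_k = 0 for k > q),
using gamma(-m) = gamma(m).
Pure AR (q = 0): c_0 = sigma^2 = 2, c_k = 0 for k >= 1.
Equations for k = 0 and k = 1 (AR order 1):
  gamma(0) = phi_1 gamma(1) + c_0
  gamma(1) = phi_1 gamma(0) + c_1
Substituting the second into the first: gamma(0) (1 - phi_1^2) = c_0 + phi_1 c_1, so
  gamma(0) = c_0 / (1 - phi_1^2) = 2 / (1 - (-0.439)^2) = 2 / 0.807279 = 2.477458.
  gamma(1) = phi_1 gamma(0) = (-0.439)(2.477458) = -1.087604.
Therefore gamma(1) = -1.0876 (to 4 decimal places).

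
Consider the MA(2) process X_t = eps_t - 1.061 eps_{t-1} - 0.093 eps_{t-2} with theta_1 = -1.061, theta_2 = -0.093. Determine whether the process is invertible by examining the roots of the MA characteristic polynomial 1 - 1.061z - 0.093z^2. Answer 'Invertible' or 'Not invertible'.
\text{Not invertible}

The MA(q) characteristic polynomial is P(z) = 1 - 1.061z - 0.093z^2.
Invertibility requires all roots to lie outside the unit circle, i.e. |z| > 1 for every root.
Set 1 + (-1.061) z + (-0.093) z^2 = 0, i.e. a z^2 + b z + c = 0 with a = -0.093, b = -1.061, c = 1.
Discriminant D = b^2 - 4ac = (-1.061)^2 - 4*(-0.093)*1 = 1.125721 - (-0.372) = 1.497721.
D >= 0, so the roots are real: z = (-b +/- sqrt(D)) / (2a) = (1.061 +/- 1.223814) / (-0.186).
  z_1 = (1.061 + 1.223814) / (-0.186) = -12.2839,   |z_1| = 12.2839.
  z_2 = (1.061 - 1.223814) / (-0.186) = 0.8753,   |z_2| = 0.8753.
Moduli of all roots: 12.2839, 0.8753.
All moduli strictly greater than 1? No.
Verdict: Not invertible.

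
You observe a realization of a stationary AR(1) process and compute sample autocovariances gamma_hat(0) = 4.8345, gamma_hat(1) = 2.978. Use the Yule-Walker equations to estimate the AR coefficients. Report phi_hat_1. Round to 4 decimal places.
\hat\phi_{1} = 0.6160

The Yule-Walker equations for an AR(p) process read, in matrix form,
  Gamma_p phi = r_p,   with   (Gamma_p)_{ij} = gamma(|i - j|),
                       (r_p)_i = gamma(i),   i,j = 1..p.
Substitute the sample gammas (Toeplitz matrix and right-hand side of size 1):
  Gamma_p = [[4.8345]]
  r_p     = [2.978]
With p = 1 this is the single equation gamma(0) phi_1 = gamma(1):
  phi_hat_1 = gamma(1) / gamma(0) = 2.978 / 4.8345 = 0.6160.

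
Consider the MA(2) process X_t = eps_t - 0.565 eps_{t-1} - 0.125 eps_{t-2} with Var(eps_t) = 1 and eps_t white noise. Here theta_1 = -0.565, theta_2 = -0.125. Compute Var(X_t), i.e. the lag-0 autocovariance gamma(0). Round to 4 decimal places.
\gamma(0) = 1.3349

For an MA(q) process X_t = eps_t + sum_i theta_i eps_{t-i} with
Var(eps_t) = sigma^2, the variance is
  gamma(0) = sigma^2 * (1 + sum_i theta_i^2).
  sum_i theta_i^2 = (-0.565)^2 + (-0.125)^2 = 0.319225 + 0.015625 = 0.33485.
  gamma(0) = 1 * (1 + 0.33485) = 1 * 1.33485 = 1.33485, which rounds to 1.3349.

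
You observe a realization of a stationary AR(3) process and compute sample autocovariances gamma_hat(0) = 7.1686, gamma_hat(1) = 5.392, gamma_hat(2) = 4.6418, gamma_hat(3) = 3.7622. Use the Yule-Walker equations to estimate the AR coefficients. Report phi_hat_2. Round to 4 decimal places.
\hat\phi_{2} = 0.2060

The Yule-Walker equations for an AR(p) process read, in matrix form,
  Gamma_p phi = r_p,   with   (Gamma_p)_{ij} = gamma(|i - j|),
                       (r_p)_i = gamma(i),   i,j = 1..p.
Substitute the sample gammas (Toeplitz matrix and right-hand side of size 3):
  Gamma_p = [[7.1686, 5.392, 4.6418], [5.392, 7.1686, 5.392], [4.6418, 5.392, 7.1686]]
  r_p     = [5.392, 4.6418, 3.7622]
Written out (R1..R3):
  (R1) 7.1686 phi_1 + 5.392 phi_2 + 4.6418 phi_3 = 5.392
  (R2) 5.392 phi_1 + 7.1686 phi_2 + 5.392 phi_3 = 4.6418
  (R3) 4.6418 phi_1 + 5.392 phi_2 + 7.1686 phi_3 = 3.7622
Gaussian elimination:
  R2 <- R2 - (5.392/7.1686) R1 = R2 - (0.752169) R1:  3.112904 phi_2 + 1.900581 phi_3 = 0.586104
  R3 <- R3 - (4.6418/7.1686) R1 = R3 - (0.647518) R1:  1.900581 phi_2 + 4.162949 phi_3 = 0.270781
  R3 <- R3 - (1.900581/3.112904) R2 = R3 - (0.610549) R2:  3.002551 phi_3 = -0.087064
Back-substitution:
  phi_hat_3 = -0.087064 / 3.002551 = -0.028997
  phi_hat_2 = (0.586104 - (1.900581)(-0.028997)) / 3.112904 = 0.205986
  phi_hat_1 = (5.392 - (5.392)(0.205986) - (4.6418)(-0.028997)) / 7.1686 = 0.616009
So phi_hat = [0.6160, 0.2060, -0.0290].
Therefore phi_hat_2 = 0.2060.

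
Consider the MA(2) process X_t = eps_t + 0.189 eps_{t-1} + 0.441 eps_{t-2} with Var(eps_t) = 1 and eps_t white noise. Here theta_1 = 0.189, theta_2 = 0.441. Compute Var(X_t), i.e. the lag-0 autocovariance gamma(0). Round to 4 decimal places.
\gamma(0) = 1.2302

For an MA(q) process X_t = eps_t + sum_i theta_i eps_{t-i} with
Var(eps_t) = sigma^2, the variance is
  gamma(0) = sigma^2 * (1 + sum_i theta_i^2).
  sum_i theta_i^2 = (0.189)^2 + (0.441)^2 = 0.035721 + 0.194481 = 0.230202.
  gamma(0) = 1 * (1 + 0.230202) = 1 * 1.230202 = 1.230202, which rounds to 1.2302.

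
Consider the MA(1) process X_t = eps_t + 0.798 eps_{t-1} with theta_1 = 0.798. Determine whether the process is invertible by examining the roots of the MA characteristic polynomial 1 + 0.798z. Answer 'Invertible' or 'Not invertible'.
\text{Invertible}

The MA(q) characteristic polynomial is P(z) = 1 + 0.798z.
Invertibility requires all roots to lie outside the unit circle, i.e. |z| > 1 for every root.
This is linear in z: 1 + (0.798) z = 0  =>  z = -1/(0.798) = -1.253133,  |z| = 1.253133.
Moduli of all roots: 1.2531.
All moduli strictly greater than 1? Yes.
Verdict: Invertible.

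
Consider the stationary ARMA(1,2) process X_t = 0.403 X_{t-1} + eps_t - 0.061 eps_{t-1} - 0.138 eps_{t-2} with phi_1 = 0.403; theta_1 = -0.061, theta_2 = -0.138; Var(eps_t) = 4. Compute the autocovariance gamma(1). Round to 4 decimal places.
\gamma(1) = 1.3678

Multiply the model equation by X_{t-k} and take expectations. With theta_0 = psi_0 = 1 and psi_j the MA(infinity) weights, this gives
  gamma(k) - sum_i phi_i gamma(k-i) = c_k,
  c_k = sigma^2 * sum_{j=k..q} theta_j psi_{j-k}   (c_k = 0 for k > q),
using gamma(-m) = gamma(m).
psi-weights needed (psi_j = theta_j + sum_i phi_i psi_{j-i}):
  psi_1 = theta_1 + phi_1 = -0.061 + (0.403) = 0.342
  psi_2 = theta_2 + phi_1 psi_1 = -0.138 + (0.403)(0.342) = -0.000174
Right-hand sides:
  c_0 = sigma^2 (1 + theta_1 psi_1 + theta_2 psi_2) = 4 * (1 + (-0.061)(0.342) + (-0.138)(-0.000174)) = 4 * 0.979162 = 3.916648
  c_1 = sigma^2 (theta_1 + theta_2 psi_1) = 4 * (-0.061 + (-0.138)(0.342)) = -0.432784
  c_2 = sigma^2 theta_2 = 4 * (-0.138) = -0.552
Equations for k = 0 and k = 1 (AR order 1):
  gamma(0) = phi_1 gamma(1) + c_0
  gamma(1) = phi_1 gamma(0) + c_1
Substituting the second into the first: gamma(0) (1 - phi_1^2) = c_0 + phi_1 c_1, so
  gamma(0) = (c_0 + phi_1 c_1) / (1 - phi_1^2) = (3.916648 + (0.403)(-0.432784)) / (1 - (0.403)^2) = 3.742236 / 0.837591 = 4.467856.
  gamma(1) = phi_1 gamma(0) + c_1 = (0.403)(4.467856) + (-0.432784) = 1.367762.
Therefore gamma(1) = 1.3678 (to 4 decimal places).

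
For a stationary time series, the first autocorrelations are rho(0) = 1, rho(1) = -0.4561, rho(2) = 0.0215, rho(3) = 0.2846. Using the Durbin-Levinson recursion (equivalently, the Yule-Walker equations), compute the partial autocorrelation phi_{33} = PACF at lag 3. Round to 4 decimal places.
\phi_{33} = 0.2531

The PACF at lag k is phi_{kk}, the last component of the solution
to the Yule-Walker system G_k phi = r_k where
  (G_k)_{ij} = rho(|i - j|), (r_k)_i = rho(i), i,j = 1..k.
Equivalently, Durbin-Levinson gives phi_{kk} iteratively:
  phi_{11} = rho(1)
  phi_{kk} = [rho(k) - sum_{j=1..k-1} phi_{k-1,j} rho(k-j)]
            / [1 - sum_{j=1..k-1} phi_{k-1,j} rho(j)],
  phi_{k,j} = phi_{k-1,j} - phi_{kk} phi_{k-1,k-j},  j = 1..k-1.
Step k = 1:
  phi_11 = rho(1) = -0.4561.
Step k = 2:
  phi_22 = [rho(2) - phi_11 rho(1)] / [1 - phi_11 rho(1)] = [0.0215 - (-0.4561)(-0.4561)] / [1 - (-0.4561)(-0.4561)]
         = -0.18652721 / 0.79197279 = -0.235522.
  Update: phi_21 = phi_11 - phi_22 phi_11 = -0.4561 - (-0.235522)(-0.4561) = -0.563522.
Step k = 3:
  phi_33 = [rho(3) - phi_21 rho(2) - phi_22 rho(1)] / [1 - phi_21 rho(1) - phi_22 rho(2)]
    numerator   = 0.2846 - (-0.563522)(0.0215) - (-0.235522)(-0.4561) = 0.18929402
    denominator = 1 - (-0.563522)(-0.4561) - (-0.235522)(0.0215) = 0.74804148
  phi_33 = 0.18929402 / 0.74804148 = 0.2531.
Therefore phi_{33} = 0.2531.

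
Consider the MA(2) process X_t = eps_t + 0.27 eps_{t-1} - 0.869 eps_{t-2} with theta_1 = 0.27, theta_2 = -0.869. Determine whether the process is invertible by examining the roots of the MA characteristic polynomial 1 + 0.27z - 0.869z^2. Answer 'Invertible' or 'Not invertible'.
\text{Not invertible}

The MA(q) characteristic polynomial is P(z) = 1 + 0.27z - 0.869z^2.
Invertibility requires all roots to lie outside the unit circle, i.e. |z| > 1 for every root.
Set 1 + (0.27) z + (-0.869) z^2 = 0, i.e. a z^2 + b z + c = 0 with a = -0.869, b = 0.27, c = 1.
Discriminant D = b^2 - 4ac = (0.27)^2 - 4*(-0.869)*1 = 0.0729 - (-3.476) = 3.5489.
D >= 0, so the roots are real: z = (-b +/- sqrt(D)) / (2a) = (-0.27 +/- 1.883852) / (-1.738).
  z_1 = (-0.27 + 1.883852) / (-1.738) = -0.9286,   |z_1| = 0.9286.
  z_2 = (-0.27 - 1.883852) / (-1.738) = 1.2393,   |z_2| = 1.2393.
Moduli of all roots: 0.9286, 1.2393.
All moduli strictly greater than 1? No.
Verdict: Not invertible.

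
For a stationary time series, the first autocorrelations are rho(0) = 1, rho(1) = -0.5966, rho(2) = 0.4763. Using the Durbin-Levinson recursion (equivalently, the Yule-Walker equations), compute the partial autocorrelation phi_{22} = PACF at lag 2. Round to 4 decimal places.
\phi_{22} = 0.1869

The PACF at lag k is phi_{kk}, the last component of the solution
to the Yule-Walker system G_k phi = r_k where
  (G_k)_{ij} = rho(|i - j|), (r_k)_i = rho(i), i,j = 1..k.
Equivalently, Durbin-Levinson gives phi_{kk} iteratively:
  phi_{11} = rho(1)
  phi_{kk} = [rho(k) - sum_{j=1..k-1} phi_{k-1,j} rho(k-j)]
            / [1 - sum_{j=1..k-1} phi_{k-1,j} rho(j)],
  phi_{k,j} = phi_{k-1,j} - phi_{kk} phi_{k-1,k-j},  j = 1..k-1.
Step k = 1:
  phi_11 = rho(1) = -0.5966.
Step k = 2:
  phi_22 = [rho(2) - phi_11 rho(1)] / [1 - phi_11 rho(1)] = [0.4763 - (-0.5966)(-0.5966)] / [1 - (-0.5966)(-0.5966)]
         = 0.12036844 / 0.64406844 = 0.1869.
Therefore phi_{22} = 0.1869.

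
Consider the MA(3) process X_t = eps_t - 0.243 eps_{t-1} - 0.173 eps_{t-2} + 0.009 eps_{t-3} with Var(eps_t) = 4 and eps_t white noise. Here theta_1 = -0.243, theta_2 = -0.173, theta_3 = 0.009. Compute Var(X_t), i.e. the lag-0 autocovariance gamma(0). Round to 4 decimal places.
\gamma(0) = 4.3562

For an MA(q) process X_t = eps_t + sum_i theta_i eps_{t-i} with
Var(eps_t) = sigma^2, the variance is
  gamma(0) = sigma^2 * (1 + sum_i theta_i^2).
  sum_i theta_i^2 = (-0.243)^2 + (-0.173)^2 + (0.009)^2 = 0.059049 + 0.029929 + 0.000081 = 0.089059.
  gamma(0) = 4 * (1 + 0.089059) = 4 * 1.089059 = 4.356236, which rounds to 4.3562.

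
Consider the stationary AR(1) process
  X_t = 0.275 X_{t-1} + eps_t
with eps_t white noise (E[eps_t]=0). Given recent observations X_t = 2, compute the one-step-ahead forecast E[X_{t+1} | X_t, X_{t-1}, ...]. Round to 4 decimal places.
E[X_{t+1} \mid \mathcal F_t] = 0.5500

For an AR(p) model X_t = c + sum_i phi_i X_{t-i} + eps_t, the
one-step-ahead conditional mean is
  E[X_{t+1} | X_t, ...] = c + sum_i phi_i X_{t+1-i}.
Substitute known values:
  E[X_{t+1} | ...] = (0.275) * (2)
                   = 0.5500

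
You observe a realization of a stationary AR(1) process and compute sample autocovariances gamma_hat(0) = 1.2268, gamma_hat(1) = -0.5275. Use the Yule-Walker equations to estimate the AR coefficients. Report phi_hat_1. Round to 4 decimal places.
\hat\phi_{1} = -0.4300

The Yule-Walker equations for an AR(p) process read, in matrix form,
  Gamma_p phi = r_p,   with   (Gamma_p)_{ij} = gamma(|i - j|),
                       (r_p)_i = gamma(i),   i,j = 1..p.
Substitute the sample gammas (Toeplitz matrix and right-hand side of size 1):
  Gamma_p = [[1.2268]]
  r_p     = [-0.5275]
With p = 1 this is the single equation gamma(0) phi_1 = gamma(1):
  phi_hat_1 = gamma(1) / gamma(0) = -0.5275 / 1.2268 = -0.4300.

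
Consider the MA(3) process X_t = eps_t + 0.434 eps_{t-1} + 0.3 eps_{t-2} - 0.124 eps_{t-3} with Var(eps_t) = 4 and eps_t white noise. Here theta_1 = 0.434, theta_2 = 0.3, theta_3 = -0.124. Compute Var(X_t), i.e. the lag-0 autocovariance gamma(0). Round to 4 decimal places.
\gamma(0) = 5.1749

For an MA(q) process X_t = eps_t + sum_i theta_i eps_{t-i} with
Var(eps_t) = sigma^2, the variance is
  gamma(0) = sigma^2 * (1 + sum_i theta_i^2).
  sum_i theta_i^2 = (0.434)^2 + (0.3)^2 + (-0.124)^2 = 0.188356 + 0.09 + 0.015376 = 0.293732.
  gamma(0) = 4 * (1 + 0.293732) = 4 * 1.293732 = 5.174928, which rounds to 5.1749.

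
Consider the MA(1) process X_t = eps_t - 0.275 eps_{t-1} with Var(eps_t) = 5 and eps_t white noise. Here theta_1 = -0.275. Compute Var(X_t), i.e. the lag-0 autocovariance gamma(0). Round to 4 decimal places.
\gamma(0) = 5.3781

For an MA(q) process X_t = eps_t + sum_i theta_i eps_{t-i} with
Var(eps_t) = sigma^2, the variance is
  gamma(0) = sigma^2 * (1 + sum_i theta_i^2).
  sum_i theta_i^2 = (-0.275)^2 = 0.075625.
  gamma(0) = 5 * (1 + 0.075625) = 5 * 1.075625 = 5.378125, which rounds to 5.3781.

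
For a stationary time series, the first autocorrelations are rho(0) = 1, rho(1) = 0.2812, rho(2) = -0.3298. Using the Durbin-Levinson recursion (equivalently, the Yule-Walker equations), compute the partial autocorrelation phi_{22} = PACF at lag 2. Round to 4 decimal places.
\phi_{22} = -0.4440

The PACF at lag k is phi_{kk}, the last component of the solution
to the Yule-Walker system G_k phi = r_k where
  (G_k)_{ij} = rho(|i - j|), (r_k)_i = rho(i), i,j = 1..k.
Equivalently, Durbin-Levinson gives phi_{kk} iteratively:
  phi_{11} = rho(1)
  phi_{kk} = [rho(k) - sum_{j=1..k-1} phi_{k-1,j} rho(k-j)]
            / [1 - sum_{j=1..k-1} phi_{k-1,j} rho(j)],
  phi_{k,j} = phi_{k-1,j} - phi_{kk} phi_{k-1,k-j},  j = 1..k-1.
Step k = 1:
  phi_11 = rho(1) = 0.2812.
Step k = 2:
  phi_22 = [rho(2) - phi_11 rho(1)] / [1 - phi_11 rho(1)] = [-0.3298 - (0.2812)(0.2812)] / [1 - (0.2812)(0.2812)]
         = -0.40887344 / 0.92092656 = -0.444.
Therefore phi_{22} = -0.4440.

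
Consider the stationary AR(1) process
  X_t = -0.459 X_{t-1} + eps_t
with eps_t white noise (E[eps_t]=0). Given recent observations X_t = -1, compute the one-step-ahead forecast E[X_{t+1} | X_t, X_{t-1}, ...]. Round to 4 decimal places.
E[X_{t+1} \mid \mathcal F_t] = 0.4590

For an AR(p) model X_t = c + sum_i phi_i X_{t-i} + eps_t, the
one-step-ahead conditional mean is
  E[X_{t+1} | X_t, ...] = c + sum_i phi_i X_{t+1-i}.
Substitute known values:
  E[X_{t+1} | ...] = (-0.459) * (-1)
                   = 0.4590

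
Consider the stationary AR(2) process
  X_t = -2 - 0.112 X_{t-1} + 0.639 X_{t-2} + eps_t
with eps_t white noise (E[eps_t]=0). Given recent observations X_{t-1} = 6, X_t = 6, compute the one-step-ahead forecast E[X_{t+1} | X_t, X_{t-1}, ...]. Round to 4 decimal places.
E[X_{t+1} \mid \mathcal F_t] = 1.1620

For an AR(p) model X_t = c + sum_i phi_i X_{t-i} + eps_t, the
one-step-ahead conditional mean is
  E[X_{t+1} | X_t, ...] = c + sum_i phi_i X_{t+1-i}.
Substitute known values:
  E[X_{t+1} | ...] = -2 + (-0.112) * (6) + (0.639) * (6)
                   = 1.1620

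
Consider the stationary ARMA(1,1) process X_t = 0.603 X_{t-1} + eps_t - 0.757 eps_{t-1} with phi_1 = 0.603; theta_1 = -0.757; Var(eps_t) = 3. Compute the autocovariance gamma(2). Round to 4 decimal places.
\gamma(2) = -0.2379

Multiply the model equation by X_{t-k} and take expectations. With theta_0 = psi_0 = 1 and psi_j the MA(infinity) weights, this gives
  gamma(k) - sum_i phi_i gamma(k-i) = c_k,
  c_k = sigma^2 * sum_{j=k..q} theta_j psi_{j-k}   (c_k = 0 for k > q),
using gamma(-m) = gamma(m).
psi-weights needed (psi_j = theta_j + sum_i phi_i psi_{j-i}):
  psi_1 = theta_1 + phi_1 = -0.757 + (0.603) = -0.154
Right-hand sides:
  c_0 = sigma^2 (1 + theta_1 psi_1) = 3 * (1 + (-0.757)(-0.154)) = 3 * 1.116578 = 3.349734
  c_1 = sigma^2 theta_1 = 3 * (-0.757) = -2.271
  c_2 = 0
Equations for k = 0 and k = 1 (AR order 1):
  gamma(0) = phi_1 gamma(1) + c_0
  gamma(1) = phi_1 gamma(0) + c_1
Substituting the second into the first: gamma(0) (1 - phi_1^2) = c_0 + phi_1 c_1, so
  gamma(0) = (c_0 + phi_1 c_1) / (1 - phi_1^2) = (3.349734 + (0.603)(-2.271)) / (1 - (0.603)^2) = 1.980321 / 0.636391 = 3.111799.
  gamma(1) = phi_1 gamma(0) + c_1 = (0.603)(3.111799) + (-2.271) = -0.394585.
For k = 2 (> q): gamma(2) = phi_1 gamma(1) = (0.603)(-0.394585) = -0.237935.
Therefore gamma(2) = -0.2379 (to 4 decimal places).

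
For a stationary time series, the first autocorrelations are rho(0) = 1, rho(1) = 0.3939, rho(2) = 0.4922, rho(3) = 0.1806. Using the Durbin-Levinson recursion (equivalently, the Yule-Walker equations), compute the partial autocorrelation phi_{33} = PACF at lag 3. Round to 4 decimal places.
\phi_{33} = -0.1310

The PACF at lag k is phi_{kk}, the last component of the solution
to the Yule-Walker system G_k phi = r_k where
  (G_k)_{ij} = rho(|i - j|), (r_k)_i = rho(i), i,j = 1..k.
Equivalently, Durbin-Levinson gives phi_{kk} iteratively:
  phi_{11} = rho(1)
  phi_{kk} = [rho(k) - sum_{j=1..k-1} phi_{k-1,j} rho(k-j)]
            / [1 - sum_{j=1..k-1} phi_{k-1,j} rho(j)],
  phi_{k,j} = phi_{k-1,j} - phi_{kk} phi_{k-1,k-j},  j = 1..k-1.
Step k = 1:
  phi_11 = rho(1) = 0.3939.
Step k = 2:
  phi_22 = [rho(2) - phi_11 rho(1)] / [1 - phi_11 rho(1)] = [0.4922 - (0.3939)(0.3939)] / [1 - (0.3939)(0.3939)]
         = 0.33704279 / 0.84484279 = 0.398941.
  Update: phi_21 = phi_11 - phi_22 phi_11 = 0.3939 - (0.398941)(0.3939) = 0.236757.
Step k = 3:
  phi_33 = [rho(3) - phi_21 rho(2) - phi_22 rho(1)] / [1 - phi_21 rho(1) - phi_22 rho(2)]
    numerator   = 0.1806 - (0.236757)(0.4922) - (0.398941)(0.3939) = -0.09307481
    denominator = 1 - (0.236757)(0.3939) - (0.398941)(0.4922) = 0.71038246
  phi_33 = -0.09307481 / 0.71038246 = -0.131.
Therefore phi_{33} = -0.1310.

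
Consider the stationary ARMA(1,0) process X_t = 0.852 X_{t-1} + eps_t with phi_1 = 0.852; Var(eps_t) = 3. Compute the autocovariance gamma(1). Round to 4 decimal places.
\gamma(1) = 9.3252

Multiply the model equation by X_{t-k} and take expectations. With theta_0 = psi_0 = 1 and psi_j the MA(infinity) weights, this gives
  gamma(k) - sum_i phi_i gamma(k-i) = c_k,
  c_k = sigma^2 * sum_{j=k..q} theta_j psi_{j-k}   (c_k = 0 for k > q),
using gamma(-m) = gamma(m).
Pure AR (q = 0): c_0 = sigma^2 = 3, c_k = 0 for k >= 1.
Equations for k = 0 and k = 1 (AR order 1):
  gamma(0) = phi_1 gamma(1) + c_0
  gamma(1) = phi_1 gamma(0) + c_1
Substituting the second into the first: gamma(0) (1 - phi_1^2) = c_0 + phi_1 c_1, so
  gamma(0) = c_0 / (1 - phi_1^2) = 3 / (1 - (0.852)^2) = 3 / 0.274096 = 10.94507.
  gamma(1) = phi_1 gamma(0) = (0.852)(10.94507) = 9.3252.
Therefore gamma(1) = 9.3252 (to 4 decimal places).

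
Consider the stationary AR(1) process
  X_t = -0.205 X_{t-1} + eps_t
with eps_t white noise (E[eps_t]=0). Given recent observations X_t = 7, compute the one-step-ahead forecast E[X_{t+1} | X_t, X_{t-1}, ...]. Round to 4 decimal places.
E[X_{t+1} \mid \mathcal F_t] = -1.4350

For an AR(p) model X_t = c + sum_i phi_i X_{t-i} + eps_t, the
one-step-ahead conditional mean is
  E[X_{t+1} | X_t, ...] = c + sum_i phi_i X_{t+1-i}.
Substitute known values:
  E[X_{t+1} | ...] = (-0.205) * (7)
                   = -1.4350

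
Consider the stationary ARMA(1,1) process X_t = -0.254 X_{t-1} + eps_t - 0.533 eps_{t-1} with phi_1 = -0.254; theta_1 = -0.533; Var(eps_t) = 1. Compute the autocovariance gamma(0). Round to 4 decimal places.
\gamma(0) = 1.6621

Multiply the model equation by X_{t-k} and take expectations. With theta_0 = psi_0 = 1 and psi_j the MA(infinity) weights, this gives
  gamma(k) - sum_i phi_i gamma(k-i) = c_k,
  c_k = sigma^2 * sum_{j=k..q} theta_j psi_{j-k}   (c_k = 0 for k > q),
using gamma(-m) = gamma(m).
psi-weights needed (psi_j = theta_j + sum_i phi_i psi_{j-i}):
  psi_1 = theta_1 + phi_1 = -0.533 + (-0.254) = -0.787
Right-hand sides:
  c_0 = sigma^2 (1 + theta_1 psi_1) = 1 * (1 + (-0.533)(-0.787)) = 1 * 1.419471 = 1.419471
  c_1 = sigma^2 theta_1 = 1 * (-0.533) = -0.533
  c_2 = 0
Equations for k = 0 and k = 1 (AR order 1):
  gamma(0) = phi_1 gamma(1) + c_0
  gamma(1) = phi_1 gamma(0) + c_1
Substituting the second into the first: gamma(0) (1 - phi_1^2) = c_0 + phi_1 c_1, so
  gamma(0) = (c_0 + phi_1 c_1) / (1 - phi_1^2) = (1.419471 + (-0.254)(-0.533)) / (1 - (-0.254)^2) = 1.554853 / 0.935484 = 1.662084.
Therefore gamma(0) = 1.6621 (to 4 decimal places).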